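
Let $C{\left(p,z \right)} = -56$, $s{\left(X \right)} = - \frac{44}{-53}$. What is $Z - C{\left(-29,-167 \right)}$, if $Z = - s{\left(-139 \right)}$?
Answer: $\frac{2924}{53} \approx 55.17$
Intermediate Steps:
$s{\left(X \right)} = \frac{44}{53}$ ($s{\left(X \right)} = \left(-44\right) \left(- \frac{1}{53}\right) = \frac{44}{53}$)
$Z = - \frac{44}{53}$ ($Z = \left(-1\right) \frac{44}{53} = - \frac{44}{53} \approx -0.83019$)
$Z - C{\left(-29,-167 \right)} = - \frac{44}{53} - -56 = - \frac{44}{53} + 56 = \frac{2924}{53}$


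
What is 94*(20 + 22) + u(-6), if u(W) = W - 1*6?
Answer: 3936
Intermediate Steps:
u(W) = -6 + W (u(W) = W - 6 = -6 + W)
94*(20 + 22) + u(-6) = 94*(20 + 22) + (-6 - 6) = 94*42 - 12 = 3948 - 12 = 3936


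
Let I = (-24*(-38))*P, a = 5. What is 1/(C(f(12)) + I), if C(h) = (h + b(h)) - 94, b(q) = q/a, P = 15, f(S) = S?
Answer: 5/68002 ≈ 7.3527e-5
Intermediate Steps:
b(q) = q/5
C(h) = -94 + 6*h/5 (C(h) = (h + h/5) - 94 = 6*h/5 - 94 = -94 + 6*h/5)
I = 13680 (I = -24*(-38)*15 = 912*15 = 13680)
1/(C(f(12)) + I) = 1/((-94 + (6/5)*12) + 13680) = 1/((-94 + 72/5) + 13680) = 1/(-398/5 + 13680) = 1/(68002/5) = 5/68002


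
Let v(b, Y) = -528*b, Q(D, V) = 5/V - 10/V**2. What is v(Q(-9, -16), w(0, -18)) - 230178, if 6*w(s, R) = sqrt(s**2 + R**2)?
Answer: -1839939/8 ≈ -2.2999e+5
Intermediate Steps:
w(s, R) = sqrt(R**2 + s**2)/6 (w(s, R) = sqrt(s**2 + R**2)/6 = sqrt(R**2 + s**2)/6)
Q(D, V) = -10/V**2 + 5/V (Q(D, V) = 5/V - 10/V**2 = -10/V**2 + 5/V)
v(Q(-9, -16), w(0, -18)) - 230178 = -2640*(-2 - 16)/(-16)**2 - 230178 = -2640*(-18)/256 - 230178 = -528*(-45/128) - 230178 = 1485/8 - 230178 = -1839939/8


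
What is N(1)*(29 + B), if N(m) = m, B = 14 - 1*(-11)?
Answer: 54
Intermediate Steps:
B = 25 (B = 14 + 11 = 25)
N(1)*(29 + B) = 1*(29 + 25) = 1*54 = 54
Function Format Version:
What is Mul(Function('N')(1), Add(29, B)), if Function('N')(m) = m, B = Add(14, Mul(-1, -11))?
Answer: 54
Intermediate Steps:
B = 25 (B = Add(14, 11) = 25)
Mul(Function('N')(1), Add(29, B)) = Mul(1, Add(29, 25)) = Mul(1, 54) = 54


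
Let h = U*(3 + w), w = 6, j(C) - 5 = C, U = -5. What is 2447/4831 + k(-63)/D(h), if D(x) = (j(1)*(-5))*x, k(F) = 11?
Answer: 3356591/6521850 ≈ 0.51467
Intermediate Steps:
j(C) = 5 + C
h = -45 (h = -5*(3 + 6) = -5*9 = -45)
D(x) = -30*x (D(x) = ((5 + 1)*(-5))*x = (6*(-5))*x = -30*x)
2447/4831 + k(-63)/D(h) = 2447/4831 + 11/((-30*(-45))) = 2447*(1/4831) + 11/1350 = 2447/4831 + 11*(1/1350) = 2447/4831 + 11/1350 = 3356591/6521850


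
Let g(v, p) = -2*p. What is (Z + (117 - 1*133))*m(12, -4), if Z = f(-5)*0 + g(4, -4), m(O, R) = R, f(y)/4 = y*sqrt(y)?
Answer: 32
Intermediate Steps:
f(y) = 4*y**(3/2) (f(y) = 4*(y*sqrt(y)) = 4*y**(3/2))
Z = 8 (Z = (4*(-5)**(3/2))*0 - 2*(-4) = (4*(-5*I*sqrt(5)))*0 + 8 = -20*I*sqrt(5)*0 + 8 = 0 + 8 = 8)
(Z + (117 - 1*133))*m(12, -4) = (8 + (117 - 1*133))*(-4) = (8 + (117 - 133))*(-4) = (8 - 16)*(-4) = -8*(-4) = 32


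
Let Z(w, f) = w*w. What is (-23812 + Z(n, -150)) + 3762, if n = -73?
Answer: -14721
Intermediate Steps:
Z(w, f) = w²
(-23812 + Z(n, -150)) + 3762 = (-23812 + (-73)²) + 3762 = (-23812 + 5329) + 3762 = -18483 + 3762 = -14721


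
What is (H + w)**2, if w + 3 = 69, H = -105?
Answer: 1521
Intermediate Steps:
w = 66 (w = -3 + 69 = 66)
(H + w)**2 = (-105 + 66)**2 = (-39)**2 = 1521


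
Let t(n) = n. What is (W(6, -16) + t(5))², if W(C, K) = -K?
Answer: 441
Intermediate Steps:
(W(6, -16) + t(5))² = (-1*(-16) + 5)² = (16 + 5)² = 21² = 441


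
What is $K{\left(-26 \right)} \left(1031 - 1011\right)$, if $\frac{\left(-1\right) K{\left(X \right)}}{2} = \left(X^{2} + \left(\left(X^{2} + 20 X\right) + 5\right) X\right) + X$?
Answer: $141440$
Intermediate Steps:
$K{\left(X \right)} = - 2 X - 2 X^{2} - 2 X \left(5 + X^{2} + 20 X\right)$ ($K{\left(X \right)} = - 2 \left(\left(X^{2} + \left(\left(X^{2} + 20 X\right) + 5\right) X\right) + X\right) = - 2 \left(\left(X^{2} + \left(5 + X^{2} + 20 X\right) X\right) + X\right) = - 2 \left(\left(X^{2} + X \left(5 + X^{2} + 20 X\right)\right) + X\right) = - 2 \left(X + X^{2} + X \left(5 + X^{2} + 20 X\right)\right) = - 2 X - 2 X^{2} - 2 X \left(5 + X^{2} + 20 X\right)$)
$K{\left(-26 \right)} \left(1031 - 1011\right) = \left(-2\right) \left(-26\right) \left(6 + \left(-26\right)^{2} + 21 \left(-26\right)\right) \left(1031 - 1011\right) = \left(-2\right) \left(-26\right) \left(6 + 676 - 546\right) 20 = \left(-2\right) \left(-26\right) 136 \cdot 20 = 7072 \cdot 20 = 141440$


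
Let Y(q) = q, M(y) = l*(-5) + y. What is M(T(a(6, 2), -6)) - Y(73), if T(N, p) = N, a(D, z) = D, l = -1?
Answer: -62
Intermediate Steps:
M(y) = 5 + y (M(y) = -1*(-5) + y = 5 + y)
M(T(a(6, 2), -6)) - Y(73) = (5 + 6) - 1*73 = 11 - 73 = -62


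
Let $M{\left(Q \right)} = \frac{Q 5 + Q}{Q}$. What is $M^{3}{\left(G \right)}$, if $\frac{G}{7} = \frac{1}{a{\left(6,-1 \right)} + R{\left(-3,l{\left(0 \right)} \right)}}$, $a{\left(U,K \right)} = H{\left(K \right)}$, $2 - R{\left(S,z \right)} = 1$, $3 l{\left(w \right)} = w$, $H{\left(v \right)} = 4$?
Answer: $216$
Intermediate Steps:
$l{\left(w \right)} = \frac{w}{3}$
$R{\left(S,z \right)} = 1$ ($R{\left(S,z \right)} = 2 - 1 = 1$)
$a{\left(U,K \right)} = 4$
$G = \frac{7}{5}$ ($G = \frac{7}{4 + 1} = \frac{7}{5} \approx 1.4$)
$M{\left(Q \right)} = 6$ ($M{\left(Q \right)} = \frac{5 Q + Q}{Q} = \frac{6 Q}{Q} = 6$)
$M^{3}{\left(G \right)} = 6^{3} = 216$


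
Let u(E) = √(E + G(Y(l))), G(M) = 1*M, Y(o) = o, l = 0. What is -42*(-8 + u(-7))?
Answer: 336 - 42*I*√7 ≈ 336.0 - 111.12*I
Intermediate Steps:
G(M) = M
u(E) = √E (u(E) = √(E + 0) = √E)
-42*(-8 + u(-7)) = -42*(-8 + √(-7)) = -42*(-8 + I*√7) = 336 - 42*I*√7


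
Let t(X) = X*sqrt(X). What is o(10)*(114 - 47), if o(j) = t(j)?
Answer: 670*sqrt(10) ≈ 2118.7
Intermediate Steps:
t(X) = X**(3/2)
o(j) = j**(3/2)
o(10)*(114 - 47) = 10**(3/2)*(114 - 47) = (10*sqrt(10))*67 = 670*sqrt(10)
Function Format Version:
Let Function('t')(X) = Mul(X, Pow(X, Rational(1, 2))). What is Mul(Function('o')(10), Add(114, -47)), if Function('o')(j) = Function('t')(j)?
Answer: Mul(670, Pow(10, Rational(1, 2))) ≈ 2118.7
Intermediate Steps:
Function('t')(X) = Pow(X, Rational(3, 2))
Function('o')(j) = Pow(j, Rational(3, 2))
Mul(Function('o')(10), Add(114, -47)) = Mul(Pow(10, Rational(3, 2)), Add(114, -47)) = Mul(Mul(10, Pow(10, Rational(1, 2))), 67) = Mul(670, Pow(10, Rational(1, 2)))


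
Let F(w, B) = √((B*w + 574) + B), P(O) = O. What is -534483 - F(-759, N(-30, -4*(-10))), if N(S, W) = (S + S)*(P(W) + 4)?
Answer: -534483 - √2001694 ≈ -5.3590e+5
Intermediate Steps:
N(S, W) = 2*S*(4 + W) (N(S, W) = (S + S)*(W + 4) = (2*S)*(4 + W) = 2*S*(4 + W))
F(w, B) = √(574 + B + B*w) (F(w, B) = √((574 + B*w) + B) = √(574 + B + B*w))
-534483 - F(-759, N(-30, -4*(-10))) = -534483 - √(574 + 2*(-30)*(4 - 4*(-10)) + (2*(-30)*(4 - 4*(-10)))*(-759)) = -534483 - √(574 + 2*(-30)*(4 + 40) + (2*(-30)*(4 + 40))*(-759)) = -534483 - √(574 + 2*(-30)*44 + (2*(-30)*44)*(-759)) = -534483 - √(574 - 2640 - 2640*(-759)) = -534483 - √(574 - 2640 + 2003760) = -534483 - √2001694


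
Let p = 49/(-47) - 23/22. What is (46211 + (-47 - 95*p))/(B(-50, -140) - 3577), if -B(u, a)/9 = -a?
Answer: -6848383/714494 ≈ -9.5849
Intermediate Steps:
B(u, a) = 9*a (B(u, a) = -(-9)*a = 9*a)
p = -2159/1034 (p = 49*(-1/47) - 23*1/22 = -49/47 - 23/22 = -2159/1034 ≈ -2.0880)
(46211 + (-47 - 95*p))/(B(-50, -140) - 3577) = (46211 + (-47 - 95*(-2159/1034)))/(9*(-140) - 3577) = (46211 + (-47 + 205105/1034))/(-1260 - 3577) = (46211 + 156507/1034)/(-4837) = (47938681/1034)*(-1/4837) = -6848383/714494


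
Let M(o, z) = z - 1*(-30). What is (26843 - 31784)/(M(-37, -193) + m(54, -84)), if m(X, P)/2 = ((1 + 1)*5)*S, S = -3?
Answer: 4941/223 ≈ 22.157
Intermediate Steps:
M(o, z) = 30 + z (M(o, z) = z + 30 = 30 + z)
m(X, P) = -60 (m(X, P) = 2*(((1 + 1)*5)*(-3)) = 2*((2*5)*(-3)) = 2*(10*(-3)) = 2*(-30) = -60)
(26843 - 31784)/(M(-37, -193) + m(54, -84)) = (26843 - 31784)/((30 - 193) - 60) = -4941/(-163 - 60) = -4941/(-223) = -4941*(-1/223) = 4941/223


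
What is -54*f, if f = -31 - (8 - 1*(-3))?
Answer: 2268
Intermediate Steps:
f = -42 (f = -31 - (8 + 3) = -31 - 1*11 = -31 - 11 = -42)
-54*f = -54*(-42) = 2268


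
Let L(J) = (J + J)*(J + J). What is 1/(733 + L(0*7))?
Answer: 1/733 ≈ 0.0013643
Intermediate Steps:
L(J) = 4*J**2 (L(J) = (2*J)*(2*J) = 4*J**2)
1/(733 + L(0*7)) = 1/(733 + 4*(0*7)**2) = 1/(733 + 4*0**2) = 1/(733 + 4*0) = 1/(733 + 0) = 1/733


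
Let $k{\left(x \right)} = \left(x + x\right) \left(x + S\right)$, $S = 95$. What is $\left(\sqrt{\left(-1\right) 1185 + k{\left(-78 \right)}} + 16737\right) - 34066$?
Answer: $-17329 + i \sqrt{3837} \approx -17329.0 + 61.944 i$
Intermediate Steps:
$k{\left(x \right)} = 2 x \left(95 + x\right)$ ($k{\left(x \right)} = \left(x + x\right) \left(x + 95\right) = 2 x \left(95 + x\right)$)
$\left(\sqrt{\left(-1\right) 1185 + k{\left(-78 \right)}} + 16737\right) - 34066 = \left(\sqrt{\left(-1\right) 1185 + 2 \left(-78\right) \left(95 - 78\right)} + 16737\right) - 34066 = \left(\sqrt{-1185 + 2 \left(-78\right) 17} + 16737\right) - 34066 = \left(\sqrt{-1185 - 2652} + 16737\right) - 34066 = \left(\sqrt{-3837} + 16737\right) - 34066 = \left(i \sqrt{3837} + 16737\right) - 34066 = \left(16737 + i \sqrt{3837}\right) - 34066 = -17329 + i \sqrt{3837}$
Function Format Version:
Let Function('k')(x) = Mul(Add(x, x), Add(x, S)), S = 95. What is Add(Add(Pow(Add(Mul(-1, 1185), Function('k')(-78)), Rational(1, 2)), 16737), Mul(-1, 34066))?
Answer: Add(-17329, Mul(I, Pow(3837, Rational(1, 2)))) ≈ Add(-17329., Mul(61.944, I))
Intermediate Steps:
Function('k')(x) = Mul(2, x, Add(95, x)) (Function('k')(x) = Mul(Add(x, x), Add(x, 95)) = Mul(Mul(2, x), Add(95, x)) = Mul(2, x, Add(95, x)))
Add(Add(Pow(Add(Mul(-1, 1185), Function('k')(-78)), Rational(1, 2)), 16737), Mul(-1, 34066)) = Add(Add(Pow(Add(Mul(-1, 1185), Mul(2, -78, Add(95, -78))), Rational(1, 2)), 16737), Mul(-1, 34066)) = Add(Add(Pow(Add(-1185, Mul(2, -78, 17)), Rational(1, 2)), 16737), -34066) = Add(Add(Pow(Add(-1185, -2652), Rational(1, 2)), 16737), -34066) = Add(Add(Pow(-3837, Rational(1, 2)), 16737), -34066) = Add(Add(Mul(I, Pow(3837, Rational(1, 2))), 16737), -34066) = Add(Add(16737, Mul(I, Pow(3837, Rational(1, 2)))), -34066) = Add(-17329, Mul(I, Pow(3837, Rational(1, 2))))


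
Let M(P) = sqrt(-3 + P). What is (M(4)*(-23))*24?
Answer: -552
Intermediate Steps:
(M(4)*(-23))*24 = (sqrt(-3 + 4)*(-23))*24 = (sqrt(1)*(-23))*24 = (1*(-23))*24 = -23*24 = -552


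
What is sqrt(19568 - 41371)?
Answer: I*sqrt(21803) ≈ 147.66*I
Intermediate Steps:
sqrt(19568 - 41371) = sqrt(-21803) = I*sqrt(21803)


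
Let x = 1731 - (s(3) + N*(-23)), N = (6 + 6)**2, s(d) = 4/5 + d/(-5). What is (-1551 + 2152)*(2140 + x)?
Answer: 21584314/5 ≈ 4.3169e+6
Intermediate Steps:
s(d) = 4/5 - d/5 (s(d) = 4*(1/5) + d*(-1/5) = 4/5 - d/5)
N = 144 (N = 12**2 = 144)
x = 25214/5 (x = 1731 - ((4/5 - 1/5*3) + 144*(-23)) = 1731 - ((4/5 - 3/5) - 3312) = 1731 - (1/5 - 3312) = 1731 - 1*(-16559/5) = 1731 + 16559/5 = 25214/5 ≈ 5042.8)
(-1551 + 2152)*(2140 + x) = (-1551 + 2152)*(2140 + 25214/5) = 601*(35914/5) = 21584314/5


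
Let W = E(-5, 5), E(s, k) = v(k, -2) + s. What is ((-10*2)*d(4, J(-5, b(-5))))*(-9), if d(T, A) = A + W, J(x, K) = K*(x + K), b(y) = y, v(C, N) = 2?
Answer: 8460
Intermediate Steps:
E(s, k) = 2 + s
W = -3 (W = 2 - 5 = -3)
J(x, K) = K*(K + x)
d(T, A) = -3 + A (d(T, A) = A - 3 = -3 + A)
((-10*2)*d(4, J(-5, b(-5))))*(-9) = ((-10*2)*(-3 - 5*(-5 - 5)))*(-9) = -20*(-3 - 5*(-10))*(-9) = -20*(-3 + 50)*(-9) = -20*47*(-9) = -940*(-9) = 8460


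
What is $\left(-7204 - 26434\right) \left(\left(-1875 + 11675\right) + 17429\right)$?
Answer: $-915929102$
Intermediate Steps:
$\left(-7204 - 26434\right) \left(\left(-1875 + 11675\right) + 17429\right) = \left(-7204 - 26434\right) \left(9800 + 17429\right) = \left(-7204 - 26434\right) 27229 = \left(-33638\right) 27229 = -915929102$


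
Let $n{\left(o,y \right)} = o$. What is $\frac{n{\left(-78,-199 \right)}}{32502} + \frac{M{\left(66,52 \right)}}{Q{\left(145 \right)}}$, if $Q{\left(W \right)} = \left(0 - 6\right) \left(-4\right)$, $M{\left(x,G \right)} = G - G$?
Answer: $- \frac{13}{5417} \approx -0.0023999$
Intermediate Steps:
$M{\left(x,G \right)} = 0$
$Q{\left(W \right)} = 24$ ($Q{\left(W \right)} = \left(-6\right) \left(-4\right) = 24$)
$\frac{n{\left(-78,-199 \right)}}{32502} + \frac{M{\left(66,52 \right)}}{Q{\left(145 \right)}} = - \frac{78}{32502} + \frac{0}{24} = \left(-78\right) \frac{1}{32502} + 0 \cdot \frac{1}{24} = - \frac{13}{5417} + 0 = - \frac{13}{5417}$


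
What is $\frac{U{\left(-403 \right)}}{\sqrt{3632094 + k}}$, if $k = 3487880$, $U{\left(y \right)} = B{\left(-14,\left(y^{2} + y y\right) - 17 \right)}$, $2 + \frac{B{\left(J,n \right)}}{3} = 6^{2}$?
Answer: $\frac{3 \sqrt{7119974}}{209411} \approx 0.038226$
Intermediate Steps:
$B{\left(J,n \right)} = 102$ ($B{\left(J,n \right)} = -6 + 3 \cdot 6^{2} = -6 + 3 \cdot 36 = -6 + 108 = 102$)
$U{\left(y \right)} = 102$
$\frac{U{\left(-403 \right)}}{\sqrt{3632094 + k}} = \frac{102}{\sqrt{3632094 + 3487880}} = \frac{102}{\sqrt{7119974}} = 102 \frac{\sqrt{7119974}}{7119974} = \frac{3 \sqrt{7119974}}{209411}$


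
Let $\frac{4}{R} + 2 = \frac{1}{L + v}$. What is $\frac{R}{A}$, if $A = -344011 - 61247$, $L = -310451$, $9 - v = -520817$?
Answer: $\frac{140250}{28418649707} \approx 4.9351 \cdot 10^{-6}$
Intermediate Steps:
$v = 520826$ ($v = 9 - -520817 = 9 + 520817 = 520826$)
$A = -405258$ ($A = -344011 - 61247 = -405258$)
$R = - \frac{841500}{420749}$ ($R = \frac{4}{-2 + \frac{1}{-310451 + 520826}} = \frac{4}{-2 + \frac{1}{210375}} = \frac{4}{- \frac{420749}{210375}} = 4 \left(- \frac{210375}{420749}\right) = - \frac{841500}{420749} \approx -2.0$)
$\frac{R}{A} = - \frac{841500}{420749 \left(-405258\right)} = \left(- \frac{841500}{420749}\right) \left(- \frac{1}{405258}\right) = \frac{140250}{28418649707}$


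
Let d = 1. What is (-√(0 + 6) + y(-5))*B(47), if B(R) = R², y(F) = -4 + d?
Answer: -6627 - 2209*√6 ≈ -12038.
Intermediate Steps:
y(F) = -3 (y(F) = -4 + 1 = -3)
(-√(0 + 6) + y(-5))*B(47) = (-√(0 + 6) - 3)*47² = (-√6 - 3)*2209 = (-3 - √6)*2209 = -6627 - 2209*√6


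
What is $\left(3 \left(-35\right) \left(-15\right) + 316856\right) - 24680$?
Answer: $293751$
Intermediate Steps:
$\left(3 \left(-35\right) \left(-15\right) + 316856\right) - 24680 = \left(\left(-105\right) \left(-15\right) + 316856\right) - 24680 = \left(1575 + 316856\right) - 24680 = 318431 - 24680 = 293751$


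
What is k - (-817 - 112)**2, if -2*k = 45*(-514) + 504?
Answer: -851728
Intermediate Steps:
k = 11313 (k = -(45*(-514) + 504)/2 = -(-23130 + 504)/2 = -1/2*(-22626) = 11313)
k - (-817 - 112)**2 = 11313 - (-817 - 112)**2 = 11313 - 1*(-929)**2 = 11313 - 1*863041 = 11313 - 863041 = -851728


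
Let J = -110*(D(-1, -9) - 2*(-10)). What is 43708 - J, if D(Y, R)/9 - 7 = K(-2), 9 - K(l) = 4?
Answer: 57788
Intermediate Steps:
K(l) = 5 (K(l) = 9 - 1*4 = 9 - 4 = 5)
D(Y, R) = 108 (D(Y, R) = 63 + 9*5 = 63 + 45 = 108)
J = -14080 (J = -110*(108 - 2*(-10)) = -110*(108 + 20) = -110*128 = -14080)
43708 - J = 43708 - 1*(-14080) = 43708 + 14080 = 57788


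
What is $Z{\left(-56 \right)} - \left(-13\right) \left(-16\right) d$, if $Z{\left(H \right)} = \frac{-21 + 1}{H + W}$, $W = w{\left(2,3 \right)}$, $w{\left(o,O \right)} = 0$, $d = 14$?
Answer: $- \frac{40763}{14} \approx -2911.6$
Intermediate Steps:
$W = 0$
$Z{\left(H \right)} = - \frac{20}{H}$ ($Z{\left(H \right)} = \frac{-21 + 1}{H + 0} = - \frac{20}{H}$)
$Z{\left(-56 \right)} - \left(-13\right) \left(-16\right) d = - \frac{20}{-56} - \left(-13\right) \left(-16\right) 14 = \left(-20\right) \left(- \frac{1}{56}\right) - 208 \cdot 14 = \frac{5}{14} - 2912 = - \frac{40763}{14}$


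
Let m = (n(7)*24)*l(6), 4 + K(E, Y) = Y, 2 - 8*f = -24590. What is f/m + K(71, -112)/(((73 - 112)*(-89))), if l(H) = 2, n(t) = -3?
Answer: -1781093/83304 ≈ -21.381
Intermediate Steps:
f = 3074 (f = ¼ - ⅛*(-24590) = ¼ + 12295/4 = 3074)
K(E, Y) = -4 + Y
m = -144 (m = -3*24*2 = -72*2 = -144)
f/m + K(71, -112)/(((73 - 112)*(-89))) = 3074/(-144) + (-4 - 112)/(((73 - 112)*(-89))) = 3074*(-1/144) - 116/((-39*(-89))) = -1537/72 - 116/3471 = -1781093/83304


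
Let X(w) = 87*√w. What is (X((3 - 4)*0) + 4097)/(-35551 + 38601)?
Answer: 4097/3050 ≈ 1.3433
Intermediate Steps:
(X((3 - 4)*0) + 4097)/(-35551 + 38601) = (87*√((3 - 4)*0) + 4097)/(-35551 + 38601) = (87*√(-1*0) + 4097)/3050 = (87*√0 + 4097)*(1/3050) = (87*0 + 4097)*(1/3050) = (0 + 4097)*(1/3050) = 4097*(1/3050) = 4097/3050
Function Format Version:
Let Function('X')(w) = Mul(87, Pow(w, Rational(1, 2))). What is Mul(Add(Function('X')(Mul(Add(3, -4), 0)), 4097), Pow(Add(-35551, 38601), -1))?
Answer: Rational(4097, 3050) ≈ 1.3433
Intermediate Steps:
Mul(Add(Function('X')(Mul(Add(3, -4), 0)), 4097), Pow(Add(-35551, 38601), -1)) = Mul(Add(Mul(87, Pow(Mul(Add(3, -4), 0), Rational(1, 2))), 4097), Pow(Add(-35551, 38601), -1)) = Mul(Add(Mul(87, Pow(Mul(-1, 0), Rational(1, 2))), 4097), Pow(3050, -1)) = Mul(Add(Mul(87, Pow(0, Rational(1, 2))), 4097), Rational(1, 3050)) = Mul(Add(Mul(87, 0), 4097), Rational(1, 3050)) = Mul(Add(0, 4097), Rational(1, 3050)) = Mul(4097, Rational(1, 3050)) = Rational(4097, 3050)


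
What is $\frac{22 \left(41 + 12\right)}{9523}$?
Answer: $\frac{1166}{9523} \approx 0.12244$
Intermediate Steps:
$\frac{22 \left(41 + 12\right)}{9523} = 22 \cdot 53 \cdot \frac{1}{9523} = 1166 \cdot \frac{1}{9523} = \frac{1166}{9523}$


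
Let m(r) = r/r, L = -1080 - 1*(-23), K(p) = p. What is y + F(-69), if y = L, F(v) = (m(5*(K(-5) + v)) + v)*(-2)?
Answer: -921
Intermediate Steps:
L = -1057 (L = -1080 + 23 = -1057)
m(r) = 1
F(v) = -2 - 2*v (F(v) = (1 + v)*(-2) = -2 - 2*v)
y = -1057
y + F(-69) = -1057 + (-2 - 2*(-69)) = -1057 + (-2 + 138) = -1057 + 136 = -921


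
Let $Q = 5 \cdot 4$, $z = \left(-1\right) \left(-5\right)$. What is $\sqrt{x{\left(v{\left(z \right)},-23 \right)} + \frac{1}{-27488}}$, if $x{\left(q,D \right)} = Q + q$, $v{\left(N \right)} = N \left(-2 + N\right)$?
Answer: $\frac{\sqrt{1652851722}}{6872} \approx 5.9161$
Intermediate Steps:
$z = 5$
$Q = 20$
$x{\left(q,D \right)} = 20 + q$
$\sqrt{x{\left(v{\left(z \right)},-23 \right)} + \frac{1}{-27488}} = \sqrt{\left(20 + 5 \left(-2 + 5\right)\right) + \frac{1}{-27488}} = \sqrt{\left(20 + 5 \cdot 3\right) - \frac{1}{27488}} = \sqrt{\left(20 + 15\right) - \frac{1}{27488}} = \sqrt{35 - \frac{1}{27488}} = \sqrt{\frac{962079}{27488}} = \frac{\sqrt{1652851722}}{6872}$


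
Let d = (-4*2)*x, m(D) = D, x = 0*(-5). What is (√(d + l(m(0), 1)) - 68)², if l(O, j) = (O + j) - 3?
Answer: (68 - I*√2)² ≈ 4622.0 - 192.33*I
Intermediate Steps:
x = 0
l(O, j) = -3 + O + j
d = 0 (d = -4*2*0 = -8*0 = 0)
(√(d + l(m(0), 1)) - 68)² = (√(0 + (-3 + 0 + 1)) - 68)² = (√(0 - 2) - 68)² = (√(-2) - 68)² = (I*√2 - 68)² = (-68 + I*√2)²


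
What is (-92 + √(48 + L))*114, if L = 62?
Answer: -10488 + 114*√110 ≈ -9292.4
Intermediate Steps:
(-92 + √(48 + L))*114 = (-92 + √(48 + 62))*114 = (-92 + √110)*114 = -10488 + 114*√110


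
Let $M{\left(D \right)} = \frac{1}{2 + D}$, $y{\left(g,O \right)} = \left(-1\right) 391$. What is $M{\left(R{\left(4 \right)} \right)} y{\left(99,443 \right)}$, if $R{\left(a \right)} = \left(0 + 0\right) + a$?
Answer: $- \frac{391}{6} \approx -65.167$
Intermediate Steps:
$R{\left(a \right)} = a$ ($R{\left(a \right)} = 0 + a = a$)
$y{\left(g,O \right)} = -391$
$M{\left(R{\left(4 \right)} \right)} y{\left(99,443 \right)} = \frac{1}{2 + 4} \left(-391\right) = \frac{1}{6} \left(-391\right) = - \frac{391}{6}$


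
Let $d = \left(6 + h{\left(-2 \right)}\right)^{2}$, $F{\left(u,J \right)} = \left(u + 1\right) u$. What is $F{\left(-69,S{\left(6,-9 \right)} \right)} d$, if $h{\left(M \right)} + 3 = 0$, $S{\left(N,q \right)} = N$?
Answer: $42228$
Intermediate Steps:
$h{\left(M \right)} = -3$ ($h{\left(M \right)} = -3 + 0 = -3$)
$F{\left(u,J \right)} = u \left(1 + u\right)$ ($F{\left(u,J \right)} = \left(1 + u\right) u = u \left(1 + u\right)$)
$d = 9$ ($d = \left(6 - 3\right)^{2} = 3^{2} = 9$)
$F{\left(-69,S{\left(6,-9 \right)} \right)} d = - 69 \left(1 - 69\right) 9 = \left(-69\right) \left(-68\right) 9 = 4692 \cdot 9 = 42228$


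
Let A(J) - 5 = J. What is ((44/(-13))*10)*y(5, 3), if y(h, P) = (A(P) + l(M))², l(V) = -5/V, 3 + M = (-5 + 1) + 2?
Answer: -35640/13 ≈ -2741.5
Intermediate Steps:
M = -5 (M = -3 + ((-5 + 1) + 2) = -3 + (-4 + 2) = -3 - 2 = -5)
A(J) = 5 + J
y(h, P) = (6 + P)² (y(h, P) = ((5 + P) - 5/(-5))² = ((5 + P) - 5*(-⅕))² = ((5 + P) + 1)² = (6 + P)²)
((44/(-13))*10)*y(5, 3) = ((44/(-13))*10)*(6 + 3)² = ((44*(-1/13))*10)*9² = -44/13*10*81 = -440/13*81 = -35640/13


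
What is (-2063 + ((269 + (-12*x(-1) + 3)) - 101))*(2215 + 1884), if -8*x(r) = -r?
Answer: -15498319/2 ≈ -7.7492e+6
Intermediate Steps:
x(r) = r/8 (x(r) = -(-1)*r/8 = r/8)
(-2063 + ((269 + (-12*x(-1) + 3)) - 101))*(2215 + 1884) = (-2063 + ((269 + (-3*(-1)/2 + 3)) - 101))*(2215 + 1884) = (-2063 + ((269 + (-12*(-⅛) + 3)) - 101))*4099 = (-2063 + ((269 + (3/2 + 3)) - 101))*4099 = (-2063 + ((269 + 9/2) - 101))*4099 = (-2063 + (547/2 - 101))*4099 = (-2063 + 345/2)*4099 = -3781/2*4099 = -15498319/2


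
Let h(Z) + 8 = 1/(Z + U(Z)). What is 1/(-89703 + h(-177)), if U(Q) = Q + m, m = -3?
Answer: -357/32026828 ≈ -1.1147e-5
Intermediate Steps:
U(Q) = -3 + Q (U(Q) = Q - 3 = -3 + Q)
h(Z) = -8 + 1/(-3 + 2*Z) (h(Z) = -8 + 1/(Z + (-3 + Z)) = -8 + 1/(-3 + 2*Z))
1/(-89703 + h(-177)) = 1/(-89703 + (25 - 16*(-177))/(-3 + 2*(-177))) = 1/(-89703 + (25 + 2832)/(-3 - 354)) = 1/(-89703 + 2857/(-357)) = 1/(-89703 - 1/357*2857) = 1/(-89703 - 2857/357) = 1/(-32026828/357) = -357/32026828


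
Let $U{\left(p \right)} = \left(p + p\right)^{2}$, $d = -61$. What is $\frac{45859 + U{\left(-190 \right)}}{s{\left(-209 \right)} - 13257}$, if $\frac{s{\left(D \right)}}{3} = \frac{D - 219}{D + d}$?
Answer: $- \frac{8561655}{596351} \approx -14.357$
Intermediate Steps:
$U{\left(p \right)} = 4 p^{2}$ ($U{\left(p \right)} = \left(2 p\right)^{2} = 4 p^{2}$)
$s{\left(D \right)} = \frac{3 \left(-219 + D\right)}{-61 + D}$ ($s{\left(D \right)} = 3 \frac{D - 219}{D - 61} = 3 \frac{-219 + D}{-61 + D} = \frac{3 \left(-219 + D\right)}{-61 + D}$)
$\frac{45859 + U{\left(-190 \right)}}{s{\left(-209 \right)} - 13257} = \frac{45859 + 4 \left(-190\right)^{2}}{\frac{3 \left(-219 - 209\right)}{-61 - 209} - 13257} = \frac{45859 + 4 \cdot 36100}{3 \frac{1}{-270} \left(-428\right) - 13257} = \frac{45859 + 144400}{3 \left(- \frac{1}{270}\right) \left(-428\right) - 13257} = \frac{190259}{\frac{214}{45} - 13257} = \frac{190259}{- \frac{596351}{45}} = 190259 \left(- \frac{45}{596351}\right) = - \frac{8561655}{596351}$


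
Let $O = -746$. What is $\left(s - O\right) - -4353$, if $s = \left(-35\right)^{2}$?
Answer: $6324$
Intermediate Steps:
$s = 1225$
$\left(s - O\right) - -4353 = \left(1225 - -746\right) - -4353 = \left(1225 + 746\right) + 4353 = 1971 + 4353 = 6324$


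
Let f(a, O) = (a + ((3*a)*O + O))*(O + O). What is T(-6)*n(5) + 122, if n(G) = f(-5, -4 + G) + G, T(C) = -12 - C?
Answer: 320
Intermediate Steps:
f(a, O) = 2*O*(O + a + 3*O*a) (f(a, O) = (a + (3*O*a + O))*(2*O) = (a + (O + 3*O*a))*(2*O) = (O + a + 3*O*a)*(2*O) = 2*O*(O + a + 3*O*a))
n(G) = G + 2*(-4 + G)*(51 - 14*G) (n(G) = 2*(-4 + G)*((-4 + G) - 5 + 3*(-4 + G)*(-5)) + G = 2*(-4 + G)*((-4 + G) - 5 + (60 - 15*G)) + G = 2*(-4 + G)*(51 - 14*G) + G = G + 2*(-4 + G)*(51 - 14*G))
T(-6)*n(5) + 122 = (-12 - 1*(-6))*(-408 - 28*5² + 215*5) + 122 = (-12 + 6)*(-408 - 28*25 + 1075) + 122 = -6*(-408 - 700 + 1075) + 122 = -6*(-33) + 122 = 198 + 122 = 320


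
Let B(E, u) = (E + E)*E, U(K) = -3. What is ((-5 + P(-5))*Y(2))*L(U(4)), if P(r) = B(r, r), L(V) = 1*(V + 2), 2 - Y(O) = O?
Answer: 0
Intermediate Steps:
B(E, u) = 2*E² (B(E, u) = (2*E)*E = 2*E²)
Y(O) = 2 - O
L(V) = 2 + V (L(V) = 1*(2 + V) = 2 + V)
P(r) = 2*r²
((-5 + P(-5))*Y(2))*L(U(4)) = ((-5 + 2*(-5)²)*(2 - 1*2))*(2 - 3) = ((-5 + 2*25)*(2 - 2))*(-1) = ((-5 + 50)*0)*(-1) = (45*0)*(-1) = 0*(-1) = 0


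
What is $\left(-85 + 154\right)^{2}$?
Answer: $4761$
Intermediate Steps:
$\left(-85 + 154\right)^{2} = 69^{2} = 4761$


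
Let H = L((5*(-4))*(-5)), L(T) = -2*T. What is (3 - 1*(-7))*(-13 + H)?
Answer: -2130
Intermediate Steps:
H = -200 (H = -2*5*(-4)*(-5) = -(-40)*(-5) = -2*100 = -200)
(3 - 1*(-7))*(-13 + H) = (3 - 1*(-7))*(-13 - 200) = (3 + 7)*(-213) = 10*(-213) = -2130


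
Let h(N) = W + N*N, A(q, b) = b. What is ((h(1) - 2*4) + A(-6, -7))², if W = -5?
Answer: 361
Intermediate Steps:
h(N) = -5 + N² (h(N) = -5 + N*N = -5 + N²)
((h(1) - 2*4) + A(-6, -7))² = (((-5 + 1²) - 2*4) - 7)² = (((-5 + 1) - 8) - 7)² = ((-4 - 8) - 7)² = (-12 - 7)² = (-19)² = 361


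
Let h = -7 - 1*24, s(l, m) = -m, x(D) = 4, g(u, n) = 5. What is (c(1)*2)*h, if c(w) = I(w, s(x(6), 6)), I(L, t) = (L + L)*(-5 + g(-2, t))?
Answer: 0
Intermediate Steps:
h = -31 (h = -7 - 24 = -31)
I(L, t) = 0 (I(L, t) = (L + L)*(-5 + 5) = (2*L)*0 = 0)
c(w) = 0
(c(1)*2)*h = (0*2)*(-31) = 0*(-31) = 0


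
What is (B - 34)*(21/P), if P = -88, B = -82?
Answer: 609/22 ≈ 27.682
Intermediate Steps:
(B - 34)*(21/P) = (-82 - 34)*(21/(-88)) = -2436*(-1)/88 = -116*(-21/88) = 609/22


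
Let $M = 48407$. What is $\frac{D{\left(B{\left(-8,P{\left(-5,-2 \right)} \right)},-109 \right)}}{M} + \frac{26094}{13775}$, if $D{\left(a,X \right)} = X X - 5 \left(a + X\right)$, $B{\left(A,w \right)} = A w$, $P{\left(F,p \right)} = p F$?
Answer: $\frac{1439810408}{666806425} \approx 2.1593$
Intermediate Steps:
$P{\left(F,p \right)} = F p$
$D{\left(a,X \right)} = X^{2} - 5 X - 5 a$ ($D{\left(a,X \right)} = X^{2} - 5 \left(X + a\right) = X^{2} - \left(5 X + 5 a\right) = X^{2} - 5 X - 5 a$)
$\frac{D{\left(B{\left(-8,P{\left(-5,-2 \right)} \right)},-109 \right)}}{M} + \frac{26094}{13775} = \frac{\left(-109\right)^{2} - -545 - 5 \left(- 8 \left(\left(-5\right) \left(-2\right)\right)\right)}{48407} + \frac{26094}{13775} = \left(11881 + 545 - 5 \left(\left(-8\right) 10\right)\right) \frac{1}{48407} + 26094 \cdot \frac{1}{13775} = \left(11881 + 545 - -400\right) \frac{1}{48407} + \frac{26094}{13775} = \left(11881 + 545 + 400\right) \frac{1}{48407} + \frac{26094}{13775} = 12826 \cdot \frac{1}{48407} + \frac{26094}{13775} = \frac{12826}{48407} + \frac{26094}{13775} = \frac{1439810408}{666806425}$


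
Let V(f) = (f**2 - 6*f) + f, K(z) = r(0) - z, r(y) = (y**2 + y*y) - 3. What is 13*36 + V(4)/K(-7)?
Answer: 467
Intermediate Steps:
r(y) = -3 + 2*y**2 (r(y) = (y**2 + y**2) - 3 = 2*y**2 - 3 = -3 + 2*y**2)
K(z) = -3 - z (K(z) = (-3 + 2*0**2) - z = (-3 + 2*0) - z = (-3 + 0) - z = -3 - z)
V(f) = f**2 - 5*f
13*36 + V(4)/K(-7) = 13*36 + (4*(-5 + 4))/(-3 - 1*(-7)) = 468 + (4*(-1))/(-3 + 7) = 468 - 4/4 = 468 - 4*1/4 = 468 - 1 = 467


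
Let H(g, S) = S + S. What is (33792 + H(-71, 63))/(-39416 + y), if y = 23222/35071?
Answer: -11662139/13552307 ≈ -0.86053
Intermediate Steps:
H(g, S) = 2*S
y = 1366/2063 (y = 23222*(1/35071) = 1366/2063 ≈ 0.66214)
(33792 + H(-71, 63))/(-39416 + y) = (33792 + 2*63)/(-39416 + 1366/2063) = (33792 + 126)/(-81313842/2063) = 33918*(-2063/81313842) = -11662139/13552307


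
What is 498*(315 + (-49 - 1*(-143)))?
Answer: 203682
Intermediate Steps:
498*(315 + (-49 - 1*(-143))) = 498*(315 + (-49 + 143)) = 498*(315 + 94) = 498*409 = 203682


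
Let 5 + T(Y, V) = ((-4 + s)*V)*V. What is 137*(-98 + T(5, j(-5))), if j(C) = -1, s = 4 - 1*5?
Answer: -14796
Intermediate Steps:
s = -1 (s = 4 - 5 = -1)
T(Y, V) = -5 - 5*V² (T(Y, V) = -5 + ((-4 - 1)*V)*V = -5 + (-5*V)*V = -5 - 5*V²)
137*(-98 + T(5, j(-5))) = 137*(-98 + (-5 - 5*(-1)²)) = 137*(-98 + (-5 - 5*1)) = 137*(-98 + (-5 - 5)) = 137*(-98 - 10) = 137*(-108) = -14796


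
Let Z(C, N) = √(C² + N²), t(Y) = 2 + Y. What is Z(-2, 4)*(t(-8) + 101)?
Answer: 190*√5 ≈ 424.85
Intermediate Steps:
Z(-2, 4)*(t(-8) + 101) = √((-2)² + 4²)*((2 - 8) + 101) = √(4 + 16)*(-6 + 101) = √20*95 = (2*√5)*95 = 190*√5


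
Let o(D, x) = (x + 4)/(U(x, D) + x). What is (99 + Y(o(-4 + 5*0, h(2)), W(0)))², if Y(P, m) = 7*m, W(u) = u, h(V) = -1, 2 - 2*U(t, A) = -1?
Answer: 9801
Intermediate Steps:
U(t, A) = 3/2 (U(t, A) = 1 - ½*(-1) = 1 + ½ = 3/2)
o(D, x) = (4 + x)/(3/2 + x) (o(D, x) = (x + 4)/(3/2 + x) = (4 + x)/(3/2 + x))
(99 + Y(o(-4 + 5*0, h(2)), W(0)))² = (99 + 7*0)² = (99 + 0)² = 99² = 9801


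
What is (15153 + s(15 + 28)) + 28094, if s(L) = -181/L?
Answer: 1859440/43 ≈ 43243.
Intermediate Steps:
(15153 + s(15 + 28)) + 28094 = (15153 - 181/(15 + 28)) + 28094 = (15153 - 181/43) + 28094 = 651398/43 + 28094 = 1859440/43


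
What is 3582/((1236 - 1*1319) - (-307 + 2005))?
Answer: -3582/1781 ≈ -2.0112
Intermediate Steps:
3582/((1236 - 1*1319) - (-307 + 2005)) = 3582/((1236 - 1319) - 1*1698) = 3582/(-83 - 1698) = 3582/(-1781) = 3582*(-1/1781) = -3582/1781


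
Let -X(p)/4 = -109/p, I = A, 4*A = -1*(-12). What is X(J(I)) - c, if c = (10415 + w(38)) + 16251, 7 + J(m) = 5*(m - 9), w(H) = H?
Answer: -988484/37 ≈ -26716.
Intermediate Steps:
A = 3 (A = (-1*(-12))/4 = (1/4)*12 = 3)
I = 3
J(m) = -52 + 5*m (J(m) = -7 + 5*(m - 9) = -7 + 5*(-9 + m) = -7 + (-45 + 5*m) = -52 + 5*m)
c = 26704 (c = (10415 + 38) + 16251 = 10453 + 16251 = 26704)
X(p) = 436/p (X(p) = -(-436)/p = 436/p)
X(J(I)) - c = 436/(-52 + 5*3) - 1*26704 = 436/(-52 + 15) - 26704 = 436/(-37) - 26704 = 436*(-1/37) - 26704 = -436/37 - 26704 = -988484/37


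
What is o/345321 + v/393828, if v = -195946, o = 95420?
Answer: -135518923/612599454 ≈ -0.22122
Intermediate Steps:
o/345321 + v/393828 = 95420/345321 - 195946/393828 = 95420*(1/345321) - 195946*1/393828 = 95420/345321 - 97973/196914 = -135518923/612599454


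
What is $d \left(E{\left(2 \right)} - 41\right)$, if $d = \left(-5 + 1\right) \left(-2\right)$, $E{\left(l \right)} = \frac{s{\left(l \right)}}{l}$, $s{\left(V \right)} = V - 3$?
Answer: $-332$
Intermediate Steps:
$s{\left(V \right)} = -3 + V$ ($s{\left(V \right)} = V - 3 = -3 + V$)
$E{\left(l \right)} = \frac{-3 + l}{l}$
$d = 8$ ($d = \left(-4\right) \left(-2\right) = 8$)
$d \left(E{\left(2 \right)} - 41\right) = 8 \left(\frac{-3 + 2}{2} - 41\right) = 8 \left(\frac{1}{2} \left(-1\right) - 41\right) = 8 \left(- \frac{1}{2} - 41\right) = 8 \left(- \frac{83}{2}\right) = -332$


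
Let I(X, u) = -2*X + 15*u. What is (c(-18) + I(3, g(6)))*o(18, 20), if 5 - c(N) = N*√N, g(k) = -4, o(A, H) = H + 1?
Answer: -1281 + 1134*I*√2 ≈ -1281.0 + 1603.7*I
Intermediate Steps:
o(A, H) = 1 + H
c(N) = 5 - N^(3/2) (c(N) = 5 - N*√N = 5 - N^(3/2))
(c(-18) + I(3, g(6)))*o(18, 20) = ((5 - (-18)^(3/2)) + (-2*3 + 15*(-4)))*(1 + 20) = ((5 - (-54)*I*√2) + (-6 - 60))*21 = ((5 + 54*I*√2) - 66)*21 = (-61 + 54*I*√2)*21 = -1281 + 1134*I*√2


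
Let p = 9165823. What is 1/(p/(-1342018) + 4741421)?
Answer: 1342018/6363063161755 ≈ 2.1091e-7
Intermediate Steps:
1/(p/(-1342018) + 4741421) = 1/(9165823/(-1342018) + 4741421) = 1/(9165823*(-1/1342018) + 4741421) = 1/(-9165823/1342018 + 4741421) = 1/(6363063161755/1342018) = 1342018/6363063161755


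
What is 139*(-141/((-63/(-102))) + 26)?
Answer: -196824/7 ≈ -28118.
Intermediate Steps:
139*(-141/((-63/(-102))) + 26) = 139*(-141/((-63*(-1/102))) + 26) = 139*(-141/21/34 + 26) = 139*(-141*34/21 + 26) = 139*(-1598/7 + 26) = 139*(-1416/7) = -196824/7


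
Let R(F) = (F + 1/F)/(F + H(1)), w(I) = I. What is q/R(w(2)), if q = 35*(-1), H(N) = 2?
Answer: -56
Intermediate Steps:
R(F) = (F + 1/F)/(2 + F) (R(F) = (F + 1/F)/(F + 2) = (F + 1/F)/(2 + F))
q = -35
q/R(w(2)) = -35*2*(2 + 2)/(1 + 2**2) = -35*8/(1 + 4) = -35/((1/2)*(1/4)*5) = -35/5/8 = -35*8/5 = -56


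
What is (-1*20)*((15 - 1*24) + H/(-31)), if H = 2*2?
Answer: 5660/31 ≈ 182.58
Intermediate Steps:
H = 4
(-1*20)*((15 - 1*24) + H/(-31)) = (-1*20)*((15 - 1*24) + 4/(-31)) = -20*((15 - 24) + 4*(-1/31)) = -20*(-9 - 4/31) = -20*(-283/31) = 5660/31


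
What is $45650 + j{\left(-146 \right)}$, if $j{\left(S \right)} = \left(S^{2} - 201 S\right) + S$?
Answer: $96166$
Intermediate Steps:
$j{\left(S \right)} = S^{2} - 200 S$
$45650 + j{\left(-146 \right)} = 45650 - 146 \left(-200 - 146\right) = 45650 - -50516 = 45650 + 50516 = 96166$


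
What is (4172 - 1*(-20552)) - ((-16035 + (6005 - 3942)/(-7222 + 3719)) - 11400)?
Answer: 182715040/3503 ≈ 52160.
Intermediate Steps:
(4172 - 1*(-20552)) - ((-16035 + (6005 - 3942)/(-7222 + 3719)) - 11400) = (4172 + 20552) - ((-16035 + 2063/(-3503)) - 11400) = 24724 - ((-16035 + 2063*(-1/3503)) - 11400) = 24724 - ((-16035 - 2063/3503) - 11400) = 24724 - (-56172668/3503 - 11400) = 24724 - 1*(-96106868/3503) = 24724 + 96106868/3503 = 182715040/3503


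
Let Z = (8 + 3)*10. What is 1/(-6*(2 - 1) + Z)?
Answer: 1/104 ≈ 0.0096154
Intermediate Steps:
Z = 110 (Z = 11*10 = 110)
1/(-6*(2 - 1) + Z) = 1/(-6*(2 - 1) + 110) = 1/(-6*1 + 110) = 1/(-6 + 110) = 1/104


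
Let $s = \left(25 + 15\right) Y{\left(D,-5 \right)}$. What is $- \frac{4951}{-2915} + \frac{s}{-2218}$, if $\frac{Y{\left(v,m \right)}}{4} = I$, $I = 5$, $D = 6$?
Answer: $\frac{4324659}{3232735} \approx 1.3378$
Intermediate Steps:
$Y{\left(v,m \right)} = 20$ ($Y{\left(v,m \right)} = 4 \cdot 5 = 20$)
$s = 800$ ($s = \left(25 + 15\right) 20 = 40 \cdot 20 = 800$)
$- \frac{4951}{-2915} + \frac{s}{-2218} = - \frac{4951}{-2915} + \frac{800}{-2218} = \left(-4951\right) \left(- \frac{1}{2915}\right) + 800 \left(- \frac{1}{2218}\right) = \frac{4951}{2915} - \frac{400}{1109} = \frac{4324659}{3232735}$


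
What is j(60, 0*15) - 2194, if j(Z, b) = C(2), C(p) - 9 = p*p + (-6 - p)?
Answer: -2189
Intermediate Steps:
C(p) = 3 + p² - p (C(p) = 9 + (p*p + (-6 - p)) = 9 + (p² + (-6 - p)) = 9 + (-6 + p² - p) = 3 + p² - p)
j(Z, b) = 5 (j(Z, b) = 3 + 2² - 1*2 = 3 + 4 - 2 = 5)
j(60, 0*15) - 2194 = 5 - 2194 = -2189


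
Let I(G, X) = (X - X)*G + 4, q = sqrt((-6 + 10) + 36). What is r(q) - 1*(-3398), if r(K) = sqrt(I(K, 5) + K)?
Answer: 3398 + sqrt(4 + 2*sqrt(10)) ≈ 3401.2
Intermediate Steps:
q = 2*sqrt(10) (q = sqrt(4 + 36) = sqrt(40) = 2*sqrt(10) ≈ 6.3246)
I(G, X) = 4 (I(G, X) = 0*G + 4 = 0 + 4 = 4)
r(K) = sqrt(4 + K)
r(q) - 1*(-3398) = sqrt(4 + 2*sqrt(10)) - 1*(-3398) = sqrt(4 + 2*sqrt(10)) + 3398 = 3398 + sqrt(4 + 2*sqrt(10))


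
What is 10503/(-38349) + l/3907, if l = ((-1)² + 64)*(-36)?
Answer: -14530209/16647727 ≈ -0.87280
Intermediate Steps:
l = -2340 (l = (1 + 64)*(-36) = 65*(-36) = -2340)
10503/(-38349) + l/3907 = 10503/(-38349) - 2340/3907 = 10503*(-1/38349) - 2340*1/3907 = -1167/4261 - 2340/3907 = -14530209/16647727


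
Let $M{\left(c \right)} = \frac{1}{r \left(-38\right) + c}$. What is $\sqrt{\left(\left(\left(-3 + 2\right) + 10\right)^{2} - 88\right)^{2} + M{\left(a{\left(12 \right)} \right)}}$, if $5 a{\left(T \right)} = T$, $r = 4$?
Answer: $\frac{\sqrt{6852989}}{374} \approx 6.9995$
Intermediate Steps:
$a{\left(T \right)} = \frac{T}{5}$
$M{\left(c \right)} = \frac{1}{-152 + c}$ ($M{\left(c \right)} = \frac{1}{4 \left(-38\right) + c} = \frac{1}{-152 + c}$)
$\sqrt{\left(\left(\left(-3 + 2\right) + 10\right)^{2} - 88\right)^{2} + M{\left(a{\left(12 \right)} \right)}} = \sqrt{\left(\left(\left(-3 + 2\right) + 10\right)^{2} - 88\right)^{2} + \frac{1}{-152 + \frac{1}{5} \cdot 12}} = \sqrt{\left(\left(-1 + 10\right)^{2} - 88\right)^{2} + \frac{1}{-152 + \frac{12}{5}}} = \sqrt{\left(9^{2} - 88\right)^{2} + \frac{1}{- \frac{748}{5}}} = \sqrt{\left(81 - 88\right)^{2} - \frac{5}{748}} = \sqrt{\left(-7\right)^{2} - \frac{5}{748}} = \sqrt{49 - \frac{5}{748}} = \sqrt{\frac{36647}{748}} = \frac{\sqrt{6852989}}{374}$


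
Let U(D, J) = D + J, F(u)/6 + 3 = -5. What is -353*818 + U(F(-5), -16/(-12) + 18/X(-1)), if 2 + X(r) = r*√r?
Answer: -4332118/15 + 18*I/5 ≈ -2.8881e+5 + 3.6*I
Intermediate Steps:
X(r) = -2 + r^(3/2) (X(r) = -2 + r*√r = -2 + r^(3/2))
F(u) = -48 (F(u) = -18 + 6*(-5) = -18 - 30 = -48)
-353*818 + U(F(-5), -16/(-12) + 18/X(-1)) = -353*818 + (-48 + (-16/(-12) + 18/(-2 + (-1)^(3/2)))) = -288754 + (-48 + (-16*(-1/12) + 18/(-2 - I))) = -288754 + (-48 + (4/3 + 18*((-2 + I)/5))) = -288754 + (-48 + (4/3 + 18*(-2 + I)/5)) = -288754 + (-140/3 + 18*(-2 + I)/5) = -866402/3 + 18*(-2 + I)/5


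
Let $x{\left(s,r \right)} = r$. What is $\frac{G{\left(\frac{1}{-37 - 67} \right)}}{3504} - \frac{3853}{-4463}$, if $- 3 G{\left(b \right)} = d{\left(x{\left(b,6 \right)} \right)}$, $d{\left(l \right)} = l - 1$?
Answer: $\frac{40480421}{46915056} \approx 0.86284$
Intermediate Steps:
$d{\left(l \right)} = -1 + l$
$G{\left(b \right)} = - \frac{5}{3}$ ($G{\left(b \right)} = - \frac{-1 + 6}{3} = \left(- \frac{1}{3}\right) 5 = - \frac{5}{3}$)
$\frac{G{\left(\frac{1}{-37 - 67} \right)}}{3504} - \frac{3853}{-4463} = - \frac{5}{3 \cdot 3504} - \frac{3853}{-4463} = \left(- \frac{5}{3}\right) \frac{1}{3504} - - \frac{3853}{4463} = - \frac{5}{10512} + \frac{3853}{4463} = \frac{40480421}{46915056}$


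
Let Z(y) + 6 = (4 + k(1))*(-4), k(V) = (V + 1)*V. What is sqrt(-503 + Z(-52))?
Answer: I*sqrt(533) ≈ 23.087*I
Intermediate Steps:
k(V) = V*(1 + V) (k(V) = (1 + V)*V = V*(1 + V))
Z(y) = -30 (Z(y) = -6 + (4 + 1*(1 + 1))*(-4) = -6 + (4 + 1*2)*(-4) = -6 + (4 + 2)*(-4) = -6 + 6*(-4) = -6 - 24 = -30)
sqrt(-503 + Z(-52)) = sqrt(-503 - 30) = sqrt(-533) = I*sqrt(533)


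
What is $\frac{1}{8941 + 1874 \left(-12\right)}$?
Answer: $- \frac{1}{13547} \approx -7.3817 \cdot 10^{-5}$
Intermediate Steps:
$\frac{1}{8941 + 1874 \left(-12\right)} = \frac{1}{8941 - 22488} = \frac{1}{-13547} = - \frac{1}{13547}$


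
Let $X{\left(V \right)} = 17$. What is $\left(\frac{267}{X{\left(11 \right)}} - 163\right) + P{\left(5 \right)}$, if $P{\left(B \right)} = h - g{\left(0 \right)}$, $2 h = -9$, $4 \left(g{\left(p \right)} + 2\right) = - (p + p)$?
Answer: $- \frac{5093}{34} \approx -149.79$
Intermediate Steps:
$g{\left(p \right)} = -2 - \frac{p}{2}$ ($g{\left(p \right)} = -2 + \frac{\left(-1\right) \left(p + p\right)}{4} = -2 + \frac{\left(-1\right) 2 p}{4} = -2 + \frac{\left(-2\right) p}{4} = -2 - \frac{p}{2}$)
$h = - \frac{9}{2}$ ($h = \frac{1}{2} \left(-9\right) = - \frac{9}{2} \approx -4.5$)
$P{\left(B \right)} = - \frac{5}{2}$ ($P{\left(B \right)} = - \frac{9}{2} - \left(-2 - 0\right) = - \frac{9}{2} - \left(-2 + 0\right) = - \frac{9}{2} - -2 = - \frac{9}{2} + 2 = - \frac{5}{2}$)
$\left(\frac{267}{X{\left(11 \right)}} - 163\right) + P{\left(5 \right)} = \left(\frac{267}{17} - 163\right) - \frac{5}{2} = - \frac{2504}{17} - \frac{5}{2} = - \frac{5093}{34}$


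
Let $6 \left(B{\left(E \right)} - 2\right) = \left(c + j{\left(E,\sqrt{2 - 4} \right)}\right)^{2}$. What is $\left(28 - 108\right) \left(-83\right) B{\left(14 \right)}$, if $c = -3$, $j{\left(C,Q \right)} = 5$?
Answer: $\frac{53120}{3} \approx 17707.0$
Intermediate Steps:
$B{\left(E \right)} = \frac{8}{3}$ ($B{\left(E \right)} = 2 + \frac{\left(-3 + 5\right)^{2}}{6} = 2 + \frac{2^{2}}{6} = 2 + \frac{1}{6} \cdot 4 = 2 + \frac{2}{3} = \frac{8}{3}$)
$\left(28 - 108\right) \left(-83\right) B{\left(14 \right)} = \left(28 - 108\right) \left(-83\right) \frac{8}{3} = \left(-80\right) \left(-83\right) \frac{8}{3} = 6640 \cdot \frac{8}{3} = \frac{53120}{3}$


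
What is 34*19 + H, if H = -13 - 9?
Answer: 624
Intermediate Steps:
H = -22
34*19 + H = 34*19 - 22 = 646 - 22 = 624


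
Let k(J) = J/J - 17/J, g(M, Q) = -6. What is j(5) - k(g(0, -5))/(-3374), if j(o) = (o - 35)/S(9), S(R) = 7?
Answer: -12391/2892 ≈ -4.2846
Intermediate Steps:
k(J) = 1 - 17/J
j(o) = -5 + o/7 (j(o) = (o - 35)/7 = (-35 + o)*(⅐) = -5 + o/7)
j(5) - k(g(0, -5))/(-3374) = (-5 + (⅐)*5) - (-17 - 6)/(-6)/(-3374) = (-5 + 5/7) - (-⅙*(-23))*(-1)/3374 = -30/7 - 23*(-1)/(6*3374) = -30/7 - 1*(-23/20244) = -30/7 + 23/20244 = -12391/2892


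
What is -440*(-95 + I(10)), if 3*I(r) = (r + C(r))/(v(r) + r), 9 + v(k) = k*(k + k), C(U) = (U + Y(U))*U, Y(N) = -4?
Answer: 25174600/603 ≈ 41749.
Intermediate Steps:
C(U) = U*(-4 + U) (C(U) = (U - 4)*U = (-4 + U)*U = U*(-4 + U))
v(k) = -9 + 2*k² (v(k) = -9 + k*(k + k) = -9 + k*(2*k) = -9 + 2*k²)
I(r) = (r + r*(-4 + r))/(3*(-9 + r + 2*r²)) (I(r) = ((r + r*(-4 + r))/((-9 + 2*r²) + r))/3 = ((r + r*(-4 + r))/(-9 + r + 2*r²))/3 = (r + r*(-4 + r))/(3*(-9 + r + 2*r²)))
-440*(-95 + I(10)) = -440*(-95 + (⅓)*10*(-3 + 10)/(-9 + 10 + 2*10²)) = -440*(-95 + (⅓)*10*7/(-9 + 10 + 2*100)) = -440*(-95 + (⅓)*10*7/(-9 + 10 + 200)) = -440*(-95 + (⅓)*10*7/201) = -440*(-95 + (⅓)*10*(1/201)*7) = -440*(-95 + 70/603) = -440*(-57215/603) = 25174600/603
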